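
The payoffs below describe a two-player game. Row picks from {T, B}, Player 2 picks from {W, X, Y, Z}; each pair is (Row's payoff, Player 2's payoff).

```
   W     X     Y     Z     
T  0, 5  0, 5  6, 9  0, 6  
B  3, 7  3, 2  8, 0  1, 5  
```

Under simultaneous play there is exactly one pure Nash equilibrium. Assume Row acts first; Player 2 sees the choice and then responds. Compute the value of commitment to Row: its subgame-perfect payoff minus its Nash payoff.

Backward induction with Row moving first.
- T: BR = Y, leader payoff 6.
- B: BR = W, leader payoff 3.
Among 6, 3, the best is 6 at T. Subgame-perfect outcome: (T, Y) with payoffs (6, 9).
For the simultaneous game, intersect best replies.
Row's best replies: W→B; X→B; Y→B; Z→B.
Player 2's best replies: T→Y; B→W.
The unique mutual best reply is (B, W), giving (3, 7).
Row's commitment gain: 6 − 3 = 3.

3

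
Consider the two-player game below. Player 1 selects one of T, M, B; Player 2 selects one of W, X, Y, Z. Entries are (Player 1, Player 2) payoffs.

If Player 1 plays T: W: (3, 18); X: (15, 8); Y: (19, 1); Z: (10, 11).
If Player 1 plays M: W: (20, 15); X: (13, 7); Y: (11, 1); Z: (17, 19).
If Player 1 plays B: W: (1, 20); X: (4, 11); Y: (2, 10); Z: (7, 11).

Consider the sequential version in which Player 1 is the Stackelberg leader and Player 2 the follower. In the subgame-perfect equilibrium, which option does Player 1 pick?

Work backward from Player 2's decision.
- T: Player 2 compares 18, 8, 1, 11 and picks W; Player 1 would get 3.
- M: Player 2 compares 15, 7, 1, 19 and picks Z; Player 1 would get 17.
- B: Player 2 compares 20, 11, 10, 11 and picks W; Player 1 would get 1.
Maximizing over 3, 17, 1, Player 1 chooses M. Subgame-perfect outcome: (M, Z) with payoffs (17, 19).

M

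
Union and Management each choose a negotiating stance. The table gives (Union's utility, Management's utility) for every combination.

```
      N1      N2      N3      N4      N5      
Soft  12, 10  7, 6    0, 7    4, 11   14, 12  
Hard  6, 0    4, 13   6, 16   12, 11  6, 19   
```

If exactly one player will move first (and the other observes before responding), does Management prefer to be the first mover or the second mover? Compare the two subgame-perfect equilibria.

If Union leads: Management's best replies are Soft→N5, Hard→N5; Union's induced payoffs 14, 6; outcome (Soft, N5), payoffs (14, 12).
If Management leads: Union's best replies are N1→Soft, N2→Soft, N3→Hard, N4→Hard, N5→Soft; Management's induced payoffs 10, 6, 16, 11, 12; outcome (Hard, N3), payoffs (6, 16).
Management gets 16 moving first and 12 moving second, so Management prefers to move first.

first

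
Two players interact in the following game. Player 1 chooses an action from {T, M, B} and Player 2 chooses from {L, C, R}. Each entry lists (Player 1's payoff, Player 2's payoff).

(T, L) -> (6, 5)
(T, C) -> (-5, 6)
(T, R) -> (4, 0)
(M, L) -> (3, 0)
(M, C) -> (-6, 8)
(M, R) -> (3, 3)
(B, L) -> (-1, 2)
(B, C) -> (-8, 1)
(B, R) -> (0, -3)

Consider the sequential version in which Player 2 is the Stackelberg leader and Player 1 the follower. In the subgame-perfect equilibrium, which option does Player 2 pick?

Solve by backward induction (Player 2 leads).
- L: Player 1 compares 6, 3, -1 and picks T; Player 2 would get 5.
- C: Player 1 compares -5, -6, -8 and picks T; Player 2 would get 6.
- R: Player 1 compares 4, 3, 0 and picks T; Player 2 would get 0.
Among 5, 6, 0, the best is 6 at C. Subgame-perfect outcome: (T, C) with payoffs (-5, 6).

C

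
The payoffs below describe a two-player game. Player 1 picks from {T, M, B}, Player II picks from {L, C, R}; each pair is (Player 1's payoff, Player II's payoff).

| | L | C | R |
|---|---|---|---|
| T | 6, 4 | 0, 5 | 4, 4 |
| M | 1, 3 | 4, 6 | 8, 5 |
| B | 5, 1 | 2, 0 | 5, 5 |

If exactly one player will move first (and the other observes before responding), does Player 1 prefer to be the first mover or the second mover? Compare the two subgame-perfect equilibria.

first

If Player 1 leads: Player II's best replies are T→C, M→C, B→R; Player 1's induced payoffs 0, 4, 5; outcome (B, R), payoffs (5, 5).
If Player II leads: Player 1's best replies are L→T, C→M, R→M; Player II's induced payoffs 4, 6, 5; outcome (M, C), payoffs (4, 6).
Player 1 gets 5 moving first and 4 moving second, so Player 1 prefers to move first.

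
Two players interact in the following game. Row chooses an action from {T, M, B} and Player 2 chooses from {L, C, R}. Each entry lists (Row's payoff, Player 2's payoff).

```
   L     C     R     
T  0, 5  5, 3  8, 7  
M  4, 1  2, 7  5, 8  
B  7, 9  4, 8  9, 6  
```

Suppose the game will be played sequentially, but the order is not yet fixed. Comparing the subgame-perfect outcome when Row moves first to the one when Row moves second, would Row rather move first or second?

If Row leads: Player 2's best replies are T→R, M→R, B→L; Row's induced payoffs 8, 5, 7; outcome (T, R), payoffs (8, 7).
If Player 2 leads: Row's best replies are L→B, C→T, R→B; Player 2's induced payoffs 9, 3, 6; outcome (B, L), payoffs (7, 9).
Row gets 8 moving first and 7 moving second, so Row prefers to move first.

first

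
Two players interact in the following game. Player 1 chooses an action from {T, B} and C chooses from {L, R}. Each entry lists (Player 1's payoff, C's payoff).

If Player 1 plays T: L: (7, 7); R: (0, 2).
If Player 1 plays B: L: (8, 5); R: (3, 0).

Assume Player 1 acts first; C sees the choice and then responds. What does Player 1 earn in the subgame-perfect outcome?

8

C best-responds to each possible Player 1 move:
- T: BR = L, leader payoff 7.
- B: BR = L, leader payoff 8.
Among 7, 8, the best is 8 at B. Subgame-perfect outcome: (B, L) with payoffs (8, 5).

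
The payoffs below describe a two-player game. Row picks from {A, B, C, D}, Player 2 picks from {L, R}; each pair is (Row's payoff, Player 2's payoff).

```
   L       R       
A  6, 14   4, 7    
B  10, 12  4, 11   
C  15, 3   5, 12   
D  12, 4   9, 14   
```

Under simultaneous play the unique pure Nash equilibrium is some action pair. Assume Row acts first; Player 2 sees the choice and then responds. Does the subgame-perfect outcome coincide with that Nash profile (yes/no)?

no

Work backward from Player 2's decision.
- A: Player 2 compares 14, 7 and picks L; Row would get 6.
- B: Player 2 compares 12, 11 and picks L; Row would get 10.
- C: Player 2 compares 3, 12 and picks R; Row would get 5.
- D: Player 2 compares 4, 14 and picks R; Row would get 9.
Row's induced payoffs are 6, 10, 5, 9, so Row commits to B. Subgame-perfect outcome: (B, L) with payoffs (10, 12).
For the simultaneous game, intersect best replies.
Row's best replies: L→C; R→D.
Player 2's best replies: A→L; B→L; C→R; D→R.
The unique mutual best reply is (D, R), giving (9, 14).
Sequential outcome (B, L) differs from the Nash profile (D, R).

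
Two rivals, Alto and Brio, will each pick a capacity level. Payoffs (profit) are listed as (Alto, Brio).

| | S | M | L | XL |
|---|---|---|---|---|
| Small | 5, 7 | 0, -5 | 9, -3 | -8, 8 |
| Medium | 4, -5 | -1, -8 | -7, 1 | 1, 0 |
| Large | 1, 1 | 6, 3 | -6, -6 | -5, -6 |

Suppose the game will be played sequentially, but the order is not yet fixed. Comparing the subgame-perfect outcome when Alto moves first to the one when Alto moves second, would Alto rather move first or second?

first

If Alto leads: Brio's best replies are Small→XL, Medium→L, Large→M; Alto's induced payoffs -8, -7, 6; outcome (Large, M), payoffs (6, 3).
If Brio leads: Alto's best replies are S→Small, M→Large, L→Small, XL→Medium; Brio's induced payoffs 7, 3, -3, 0; outcome (Small, S), payoffs (5, 7).
Alto gets 6 moving first and 5 moving second, so Alto prefers to move first.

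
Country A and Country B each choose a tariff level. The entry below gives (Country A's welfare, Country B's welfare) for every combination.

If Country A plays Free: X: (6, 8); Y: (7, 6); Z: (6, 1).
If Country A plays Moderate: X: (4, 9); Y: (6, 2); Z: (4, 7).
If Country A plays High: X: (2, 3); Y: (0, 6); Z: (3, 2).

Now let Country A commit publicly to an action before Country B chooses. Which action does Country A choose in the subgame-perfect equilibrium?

Free

Country B best-responds to each possible Country A move:
- Free: BR = X, leader payoff 6.
- Moderate: BR = X, leader payoff 4.
- High: BR = Y, leader payoff 0.
Among 6, 4, 0, the best is 6 at Free. Subgame-perfect outcome: (Free, X) with payoffs (6, 8).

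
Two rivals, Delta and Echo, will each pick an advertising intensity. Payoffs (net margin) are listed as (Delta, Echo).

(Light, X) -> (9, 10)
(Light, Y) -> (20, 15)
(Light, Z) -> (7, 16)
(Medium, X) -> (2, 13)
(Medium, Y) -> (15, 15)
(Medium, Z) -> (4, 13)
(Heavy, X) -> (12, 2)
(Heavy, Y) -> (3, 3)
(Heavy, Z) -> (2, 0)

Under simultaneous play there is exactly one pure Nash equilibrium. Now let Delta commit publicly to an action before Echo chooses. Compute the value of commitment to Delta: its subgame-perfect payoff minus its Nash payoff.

8

Echo best-responds to each possible Delta move:
- Light → Echo plays Z (best of 10, 15, 16); Delta gets 7.
- Medium → Echo plays Y (best of 13, 15, 13); Delta gets 15.
- Heavy → Echo plays Y (best of 2, 3, 0); Delta gets 3.
Delta's induced payoffs are 7, 15, 3, so Delta commits to Medium. Subgame-perfect outcome: (Medium, Y) with payoffs (15, 15).
Now find the simultaneous Nash equilibrium.
Delta's best replies: X→Heavy; Y→Light; Z→Light.
Echo's best replies: Light→Z; Medium→Y; Heavy→Y.
Only (Light, Z) has each player best-responding; Nash payoffs (7, 16).
Delta's commitment gain: 15 − 7 = 8.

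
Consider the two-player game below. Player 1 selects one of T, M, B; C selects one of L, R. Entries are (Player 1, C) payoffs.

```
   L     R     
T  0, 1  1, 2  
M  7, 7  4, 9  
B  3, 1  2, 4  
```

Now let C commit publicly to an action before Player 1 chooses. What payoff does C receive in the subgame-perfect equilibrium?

Backward induction with C moving first.
- L: Player 1 compares 0, 7, 3 and picks M; C would get 7.
- R: Player 1 compares 1, 4, 2 and picks M; C would get 9.
Maximizing over 7, 9, C chooses R. Subgame-perfect outcome: (M, R) with payoffs (4, 9).

9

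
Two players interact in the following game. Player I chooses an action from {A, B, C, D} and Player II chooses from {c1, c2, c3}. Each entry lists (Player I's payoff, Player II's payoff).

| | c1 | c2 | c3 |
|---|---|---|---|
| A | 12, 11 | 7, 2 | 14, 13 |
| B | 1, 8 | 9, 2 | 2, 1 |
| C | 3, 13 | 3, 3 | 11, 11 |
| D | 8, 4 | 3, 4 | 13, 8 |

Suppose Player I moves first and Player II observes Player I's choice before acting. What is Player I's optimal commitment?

Backward induction with Player I moving first.
- A → Player II plays c3 (best of 11, 2, 13); Player I gets 14.
- B → Player II plays c1 (best of 8, 2, 1); Player I gets 1.
- C → Player II plays c1 (best of 13, 3, 11); Player I gets 3.
- D → Player II plays c3 (best of 4, 4, 8); Player I gets 13.
Maximizing over 14, 1, 3, 13, Player I chooses A. Subgame-perfect outcome: (A, c3) with payoffs (14, 13).

A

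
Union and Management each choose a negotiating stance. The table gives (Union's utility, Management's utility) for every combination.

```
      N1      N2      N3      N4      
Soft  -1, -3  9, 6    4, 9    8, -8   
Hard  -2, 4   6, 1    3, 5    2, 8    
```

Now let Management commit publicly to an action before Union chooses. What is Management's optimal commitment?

N3

Union best-responds to each possible Management move:
- N1: Union compares -1, -2 and picks Soft; Management would get -3.
- N2: Union compares 9, 6 and picks Soft; Management would get 6.
- N3: Union compares 4, 3 and picks Soft; Management would get 9.
- N4: Union compares 8, 2 and picks Soft; Management would get -8.
Among -3, 6, 9, -8, the best is 9 at N3. Subgame-perfect outcome: (Soft, N3) with payoffs (4, 9).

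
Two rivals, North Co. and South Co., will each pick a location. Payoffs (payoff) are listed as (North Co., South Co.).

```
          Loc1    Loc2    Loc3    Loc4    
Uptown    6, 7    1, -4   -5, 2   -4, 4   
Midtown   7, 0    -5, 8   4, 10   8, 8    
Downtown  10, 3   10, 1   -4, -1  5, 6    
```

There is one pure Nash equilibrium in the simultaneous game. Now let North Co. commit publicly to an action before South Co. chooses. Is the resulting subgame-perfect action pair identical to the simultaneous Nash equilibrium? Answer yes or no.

no

Solve by backward induction (North Co. leads).
- Uptown: South Co. compares 7, -4, 2, 4 and picks Loc1; North Co. would get 6.
- Midtown: South Co. compares 0, 8, 10, 8 and picks Loc3; North Co. would get 4.
- Downtown: South Co. compares 3, 1, -1, 6 and picks Loc4; North Co. would get 5.
North Co.'s induced payoffs are 6, 4, 5, so North Co. commits to Uptown. Subgame-perfect outcome: (Uptown, Loc1) with payoffs (6, 7).
For the simultaneous game, intersect best replies.
North Co.'s best replies: Loc1→Downtown; Loc2→Downtown; Loc3→Midtown; Loc4→Midtown.
South Co.'s best replies: Uptown→Loc1; Midtown→Loc3; Downtown→Loc4.
The unique mutual best reply is (Midtown, Loc3), giving (4, 10).
Sequential outcome (Uptown, Loc1) differs from the Nash profile (Midtown, Loc3).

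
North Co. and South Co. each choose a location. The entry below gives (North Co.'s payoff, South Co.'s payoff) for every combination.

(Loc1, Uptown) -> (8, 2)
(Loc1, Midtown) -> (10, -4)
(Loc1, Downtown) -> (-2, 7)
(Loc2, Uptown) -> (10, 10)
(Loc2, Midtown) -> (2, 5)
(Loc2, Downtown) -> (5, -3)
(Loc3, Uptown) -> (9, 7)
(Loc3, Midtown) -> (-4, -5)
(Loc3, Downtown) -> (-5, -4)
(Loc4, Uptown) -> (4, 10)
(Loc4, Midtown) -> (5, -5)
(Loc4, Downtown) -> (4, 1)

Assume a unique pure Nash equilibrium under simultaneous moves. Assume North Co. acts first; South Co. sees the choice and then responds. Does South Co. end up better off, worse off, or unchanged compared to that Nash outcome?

unchanged

Backward induction with North Co. moving first.
- Loc1: South Co. compares 2, -4, 7 and picks Downtown; North Co. would get -2.
- Loc2: South Co. compares 10, 5, -3 and picks Uptown; North Co. would get 10.
- Loc3: South Co. compares 7, -5, -4 and picks Uptown; North Co. would get 9.
- Loc4: South Co. compares 10, -5, 1 and picks Uptown; North Co. would get 4.
Among -2, 10, 9, 4, the best is 10 at Loc2. Subgame-perfect outcome: (Loc2, Uptown) with payoffs (10, 10).
Now find the simultaneous Nash equilibrium.
North Co.'s best replies: Uptown→Loc2; Midtown→Loc1; Downtown→Loc2.
South Co.'s best replies: Loc1→Downtown; Loc2→Uptown; Loc3→Uptown; Loc4→Uptown.
Only (Loc2, Uptown) has each player best-responding; Nash payoffs (10, 10).
South Co. earns 10 sequentially versus 10 at the Nash outcome: unchanged.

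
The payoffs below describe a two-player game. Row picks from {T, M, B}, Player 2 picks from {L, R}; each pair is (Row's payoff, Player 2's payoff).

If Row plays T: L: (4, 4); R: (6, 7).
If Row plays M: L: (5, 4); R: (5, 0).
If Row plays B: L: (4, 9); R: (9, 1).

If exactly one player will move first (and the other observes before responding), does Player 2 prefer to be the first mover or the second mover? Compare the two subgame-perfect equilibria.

If Row leads: Player 2's best replies are T→R, M→L, B→L; Row's induced payoffs 6, 5, 4; outcome (T, R), payoffs (6, 7).
If Player 2 leads: Row's best replies are L→M, R→B; Player 2's induced payoffs 4, 1; outcome (M, L), payoffs (5, 4).
Player 2 gets 4 moving first and 7 moving second, so Player 2 prefers to move second.

second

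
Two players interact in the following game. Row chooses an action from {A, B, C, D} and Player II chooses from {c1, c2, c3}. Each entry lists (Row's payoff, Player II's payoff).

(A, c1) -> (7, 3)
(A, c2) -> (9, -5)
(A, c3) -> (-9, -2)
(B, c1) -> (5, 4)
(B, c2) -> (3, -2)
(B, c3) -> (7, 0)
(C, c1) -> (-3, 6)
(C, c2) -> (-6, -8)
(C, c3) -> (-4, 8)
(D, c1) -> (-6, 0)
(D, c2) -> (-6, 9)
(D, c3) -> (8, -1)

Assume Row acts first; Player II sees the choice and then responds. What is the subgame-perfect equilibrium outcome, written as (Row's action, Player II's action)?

Work backward from Player II's decision.
- A: Player II compares 3, -5, -2 and picks c1; Row would get 7.
- B: Player II compares 4, -2, 0 and picks c1; Row would get 5.
- C: Player II compares 6, -8, 8 and picks c3; Row would get -4.
- D: Player II compares 0, 9, -1 and picks c2; Row would get -6.
Among 7, 5, -4, -6, the best is 7 at A. Subgame-perfect outcome: (A, c1) with payoffs (7, 3).

(A, c1)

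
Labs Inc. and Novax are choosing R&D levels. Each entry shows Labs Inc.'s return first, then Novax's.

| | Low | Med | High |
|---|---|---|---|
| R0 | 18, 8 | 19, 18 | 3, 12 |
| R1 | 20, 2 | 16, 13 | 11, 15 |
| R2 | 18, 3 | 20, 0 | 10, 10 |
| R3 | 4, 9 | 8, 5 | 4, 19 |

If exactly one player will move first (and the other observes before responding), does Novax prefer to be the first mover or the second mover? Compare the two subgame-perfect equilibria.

second

If Labs Inc. leads: Novax's best replies are R0→Med, R1→High, R2→High, R3→High; Labs Inc.'s induced payoffs 19, 11, 10, 4; outcome (R0, Med), payoffs (19, 18).
If Novax leads: Labs Inc.'s best replies are Low→R1, Med→R2, High→R1; Novax's induced payoffs 2, 0, 15; outcome (R1, High), payoffs (11, 15).
Novax gets 15 moving first and 18 moving second, so Novax prefers to move second.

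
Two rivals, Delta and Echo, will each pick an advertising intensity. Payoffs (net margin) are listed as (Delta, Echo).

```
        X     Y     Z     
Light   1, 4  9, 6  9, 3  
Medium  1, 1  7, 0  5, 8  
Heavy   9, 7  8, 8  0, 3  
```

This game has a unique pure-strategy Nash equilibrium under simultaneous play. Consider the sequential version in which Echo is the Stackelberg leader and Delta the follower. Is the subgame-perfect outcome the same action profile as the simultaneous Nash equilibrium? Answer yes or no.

Backward induction with Echo moving first.
- X: BR = Heavy, leader payoff 7.
- Y: BR = Light, leader payoff 6.
- Z: BR = Light, leader payoff 3.
Maximizing over 7, 6, 3, Echo chooses X. Subgame-perfect outcome: (Heavy, X) with payoffs (9, 7).
Now find the simultaneous Nash equilibrium.
Delta's best replies: X→Heavy; Y→Light; Z→Light.
Echo's best replies: Light→Y; Medium→Z; Heavy→Y.
The unique mutual best reply is (Light, Y), giving (9, 6).
Sequential outcome (Heavy, X) differs from the Nash profile (Light, Y).

no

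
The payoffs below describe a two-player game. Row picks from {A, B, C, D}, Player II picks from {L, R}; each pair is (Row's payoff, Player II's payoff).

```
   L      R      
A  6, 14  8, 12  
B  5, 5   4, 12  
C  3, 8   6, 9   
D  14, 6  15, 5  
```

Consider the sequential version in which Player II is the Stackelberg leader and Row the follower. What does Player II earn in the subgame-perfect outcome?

Solve by backward induction (Player II leads).
- L → Row plays D (best of 6, 5, 3, 14); Player II gets 6.
- R → Row plays D (best of 8, 4, 6, 15); Player II gets 5.
Player II's induced payoffs are 6, 5, so Player II commits to L. Subgame-perfect outcome: (D, L) with payoffs (14, 6).

6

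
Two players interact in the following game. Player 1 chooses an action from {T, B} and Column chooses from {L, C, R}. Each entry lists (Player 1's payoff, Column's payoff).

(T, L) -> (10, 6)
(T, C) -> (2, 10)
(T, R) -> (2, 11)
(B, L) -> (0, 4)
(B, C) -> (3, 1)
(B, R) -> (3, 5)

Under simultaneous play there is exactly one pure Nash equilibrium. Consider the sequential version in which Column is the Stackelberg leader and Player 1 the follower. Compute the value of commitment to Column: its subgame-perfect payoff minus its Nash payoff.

Work backward from Player 1's decision.
- L → Player 1 plays T (best of 10, 0); Column gets 6.
- C → Player 1 plays B (best of 2, 3); Column gets 1.
- R → Player 1 plays B (best of 2, 3); Column gets 5.
Among 6, 1, 5, the best is 6 at L. Subgame-perfect outcome: (T, L) with payoffs (10, 6).
For the simultaneous game, intersect best replies.
Player 1's best replies: L→T; C→B; R→B.
Column's best replies: T→R; B→R.
Only (B, R) has each player best-responding; Nash payoffs (3, 5).
Column's commitment gain: 6 − 5 = 1.

1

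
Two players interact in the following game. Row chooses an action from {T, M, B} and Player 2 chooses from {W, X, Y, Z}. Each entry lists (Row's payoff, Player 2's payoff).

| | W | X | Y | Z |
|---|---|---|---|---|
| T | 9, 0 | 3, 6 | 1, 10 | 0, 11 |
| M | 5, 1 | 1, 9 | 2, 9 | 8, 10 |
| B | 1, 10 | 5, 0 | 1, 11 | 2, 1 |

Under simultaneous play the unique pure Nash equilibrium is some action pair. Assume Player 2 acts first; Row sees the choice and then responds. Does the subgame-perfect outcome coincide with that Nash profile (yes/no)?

yes

Backward induction with Player 2 moving first.
- W → Row plays T (best of 9, 5, 1); Player 2 gets 0.
- X → Row plays B (best of 3, 1, 5); Player 2 gets 0.
- Y → Row plays M (best of 1, 2, 1); Player 2 gets 9.
- Z → Row plays M (best of 0, 8, 2); Player 2 gets 10.
Player 2's induced payoffs are 0, 0, 9, 10, so Player 2 commits to Z. Subgame-perfect outcome: (M, Z) with payoffs (8, 10).
For the simultaneous game, intersect best replies.
Row's best replies: W→T; X→B; Y→M; Z→M.
Player 2's best replies: T→Z; M→Z; B→Y.
Only (M, Z) has each player best-responding; Nash payoffs (8, 10).
Sequential outcome (M, Z) coincides with the Nash profile (M, Z).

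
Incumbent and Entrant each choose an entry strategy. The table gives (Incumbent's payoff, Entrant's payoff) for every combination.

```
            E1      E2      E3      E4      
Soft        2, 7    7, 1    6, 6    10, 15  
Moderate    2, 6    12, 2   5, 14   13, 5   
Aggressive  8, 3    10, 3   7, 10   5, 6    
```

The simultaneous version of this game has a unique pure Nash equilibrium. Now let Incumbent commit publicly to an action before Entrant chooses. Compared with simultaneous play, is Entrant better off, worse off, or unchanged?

Backward induction with Incumbent moving first.
- Soft → Entrant plays E4 (best of 7, 1, 6, 15); Incumbent gets 10.
- Moderate → Entrant plays E3 (best of 6, 2, 14, 5); Incumbent gets 5.
- Aggressive → Entrant plays E3 (best of 3, 3, 10, 6); Incumbent gets 7.
Maximizing over 10, 5, 7, Incumbent chooses Soft. Subgame-perfect outcome: (Soft, E4) with payoffs (10, 15).
For the simultaneous game, intersect best replies.
Incumbent's best replies: E1→Aggressive; E2→Moderate; E3→Aggressive; E4→Moderate.
Entrant's best replies: Soft→E4; Moderate→E3; Aggressive→E3.
Only (Aggressive, E3) has each player best-responding; Nash payoffs (7, 10).
Entrant earns 15 sequentially versus 10 at the Nash outcome: better off.

better off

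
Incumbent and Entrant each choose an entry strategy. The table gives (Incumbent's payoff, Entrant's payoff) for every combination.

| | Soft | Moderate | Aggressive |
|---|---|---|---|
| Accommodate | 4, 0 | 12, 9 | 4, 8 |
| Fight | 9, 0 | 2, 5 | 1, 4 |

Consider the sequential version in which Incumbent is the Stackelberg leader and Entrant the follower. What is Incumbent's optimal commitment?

Accommodate

Work backward from Entrant's decision.
- Accommodate: BR = Moderate, leader payoff 12.
- Fight: BR = Moderate, leader payoff 2.
Among 12, 2, the best is 12 at Accommodate. Subgame-perfect outcome: (Accommodate, Moderate) with payoffs (12, 9).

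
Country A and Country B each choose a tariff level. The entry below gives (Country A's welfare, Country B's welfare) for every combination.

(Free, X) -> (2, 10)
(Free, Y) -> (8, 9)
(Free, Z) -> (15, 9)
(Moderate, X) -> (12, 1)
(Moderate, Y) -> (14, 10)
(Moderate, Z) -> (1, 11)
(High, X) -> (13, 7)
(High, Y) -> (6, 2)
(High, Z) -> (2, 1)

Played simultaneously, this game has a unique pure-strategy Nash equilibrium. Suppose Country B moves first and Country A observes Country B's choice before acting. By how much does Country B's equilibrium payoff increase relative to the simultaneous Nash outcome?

Backward induction with Country B moving first.
- X: BR = High, leader payoff 7.
- Y: BR = Moderate, leader payoff 10.
- Z: BR = Free, leader payoff 9.
Among 7, 10, 9, the best is 10 at Y. Subgame-perfect outcome: (Moderate, Y) with payoffs (14, 10).
Under simultaneous play:
Country A's best replies: X→High; Y→Moderate; Z→Free.
Country B's best replies: Free→X; Moderate→Z; High→X.
Only (High, X) has each player best-responding; Nash payoffs (13, 7).
Country B's commitment gain: 10 − 7 = 3.

3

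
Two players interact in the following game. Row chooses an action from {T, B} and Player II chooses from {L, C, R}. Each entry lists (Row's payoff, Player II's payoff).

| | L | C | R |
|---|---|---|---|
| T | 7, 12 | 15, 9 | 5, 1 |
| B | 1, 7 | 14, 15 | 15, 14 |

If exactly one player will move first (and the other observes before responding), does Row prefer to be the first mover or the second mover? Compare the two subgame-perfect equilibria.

If Row leads: Player II's best replies are T→L, B→C; Row's induced payoffs 7, 14; outcome (B, C), payoffs (14, 15).
If Player II leads: Row's best replies are L→T, C→T, R→B; Player II's induced payoffs 12, 9, 14; outcome (B, R), payoffs (15, 14).
Row gets 14 moving first and 15 moving second, so Row prefers to move second.

second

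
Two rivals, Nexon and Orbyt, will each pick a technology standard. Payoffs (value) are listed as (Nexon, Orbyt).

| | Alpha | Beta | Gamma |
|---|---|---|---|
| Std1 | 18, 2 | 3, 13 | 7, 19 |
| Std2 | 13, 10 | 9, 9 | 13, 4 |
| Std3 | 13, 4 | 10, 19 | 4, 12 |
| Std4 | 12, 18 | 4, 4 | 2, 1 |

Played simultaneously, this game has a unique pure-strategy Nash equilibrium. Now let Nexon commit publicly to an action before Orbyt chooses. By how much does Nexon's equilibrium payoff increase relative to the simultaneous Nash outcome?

3

Backward induction with Nexon moving first.
- Std1: BR = Gamma, leader payoff 7.
- Std2: BR = Alpha, leader payoff 13.
- Std3: BR = Beta, leader payoff 10.
- Std4: BR = Alpha, leader payoff 12.
Among 7, 13, 10, 12, the best is 13 at Std2. Subgame-perfect outcome: (Std2, Alpha) with payoffs (13, 10).
For the simultaneous game, intersect best replies.
Nexon's best replies: Alpha→Std1; Beta→Std3; Gamma→Std2.
Orbyt's best replies: Std1→Gamma; Std2→Alpha; Std3→Beta; Std4→Alpha.
Only (Std3, Beta) has each player best-responding; Nash payoffs (10, 19).
Nexon's commitment gain: 13 − 10 = 3.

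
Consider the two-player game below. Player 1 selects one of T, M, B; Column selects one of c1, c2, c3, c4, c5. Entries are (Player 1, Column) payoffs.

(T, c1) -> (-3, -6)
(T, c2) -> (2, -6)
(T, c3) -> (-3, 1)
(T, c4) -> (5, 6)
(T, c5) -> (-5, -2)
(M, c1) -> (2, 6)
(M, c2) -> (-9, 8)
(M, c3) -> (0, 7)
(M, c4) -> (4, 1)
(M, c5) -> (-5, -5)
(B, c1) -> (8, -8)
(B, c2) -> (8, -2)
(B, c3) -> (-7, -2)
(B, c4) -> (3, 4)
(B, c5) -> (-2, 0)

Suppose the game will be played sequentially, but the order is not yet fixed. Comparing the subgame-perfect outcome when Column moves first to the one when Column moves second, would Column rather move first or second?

first

If Player 1 leads: Column's best replies are T→c4, M→c2, B→c4; Player 1's induced payoffs 5, -9, 3; outcome (T, c4), payoffs (5, 6).
If Column leads: Player 1's best replies are c1→B, c2→B, c3→M, c4→T, c5→B; Column's induced payoffs -8, -2, 7, 6, 0; outcome (M, c3), payoffs (0, 7).
Column gets 7 moving first and 6 moving second, so Column prefers to move first.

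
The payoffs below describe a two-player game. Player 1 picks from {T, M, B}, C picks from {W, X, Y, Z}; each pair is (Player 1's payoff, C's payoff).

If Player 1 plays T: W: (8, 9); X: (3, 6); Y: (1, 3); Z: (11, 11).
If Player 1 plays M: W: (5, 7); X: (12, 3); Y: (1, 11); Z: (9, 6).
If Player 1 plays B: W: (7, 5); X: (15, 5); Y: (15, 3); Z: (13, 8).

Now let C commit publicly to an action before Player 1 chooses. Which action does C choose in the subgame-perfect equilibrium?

Solve by backward induction (C leads).
- W: Player 1 compares 8, 5, 7 and picks T; C would get 9.
- X: Player 1 compares 3, 12, 15 and picks B; C would get 5.
- Y: Player 1 compares 1, 1, 15 and picks B; C would get 3.
- Z: Player 1 compares 11, 9, 13 and picks B; C would get 8.
Among 9, 5, 3, 8, the best is 9 at W. Subgame-perfect outcome: (T, W) with payoffs (8, 9).

W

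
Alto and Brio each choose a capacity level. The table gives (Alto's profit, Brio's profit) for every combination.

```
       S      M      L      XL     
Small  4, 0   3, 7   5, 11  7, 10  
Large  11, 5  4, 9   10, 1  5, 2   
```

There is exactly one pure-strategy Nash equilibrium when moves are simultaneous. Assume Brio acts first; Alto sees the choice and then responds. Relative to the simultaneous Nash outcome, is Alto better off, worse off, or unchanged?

Backward induction with Brio moving first.
- S → Alto plays Large (best of 4, 11); Brio gets 5.
- M → Alto plays Large (best of 3, 4); Brio gets 9.
- L → Alto plays Large (best of 5, 10); Brio gets 1.
- XL → Alto plays Small (best of 7, 5); Brio gets 10.
Maximizing over 5, 9, 1, 10, Brio chooses XL. Subgame-perfect outcome: (Small, XL) with payoffs (7, 10).
For the simultaneous game, intersect best replies.
Alto's best replies: S→Large; M→Large; L→Large; XL→Small.
Brio's best replies: Small→L; Large→M.
The unique mutual best reply is (Large, M), giving (4, 9).
Alto earns 7 sequentially versus 4 at the Nash outcome: better off.

better off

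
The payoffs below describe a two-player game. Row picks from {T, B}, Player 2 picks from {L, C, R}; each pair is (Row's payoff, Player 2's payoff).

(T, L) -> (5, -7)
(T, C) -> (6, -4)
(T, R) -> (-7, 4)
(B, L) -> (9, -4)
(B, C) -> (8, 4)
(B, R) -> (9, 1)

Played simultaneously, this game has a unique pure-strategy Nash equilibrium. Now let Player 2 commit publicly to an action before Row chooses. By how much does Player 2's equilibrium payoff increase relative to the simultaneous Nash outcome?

Row best-responds to each possible Player 2 move:
- L: Row compares 5, 9 and picks B; Player 2 would get -4.
- C: Row compares 6, 8 and picks B; Player 2 would get 4.
- R: Row compares -7, 9 and picks B; Player 2 would get 1.
Player 2's induced payoffs are -4, 4, 1, so Player 2 commits to C. Subgame-perfect outcome: (B, C) with payoffs (8, 4).
Under simultaneous play:
Row's best replies: L→B; C→B; R→B.
Player 2's best replies: T→R; B→C.
Only (B, C) has each player best-responding; Nash payoffs (8, 4).
Player 2's commitment gain: 4 − 4 = 0.

0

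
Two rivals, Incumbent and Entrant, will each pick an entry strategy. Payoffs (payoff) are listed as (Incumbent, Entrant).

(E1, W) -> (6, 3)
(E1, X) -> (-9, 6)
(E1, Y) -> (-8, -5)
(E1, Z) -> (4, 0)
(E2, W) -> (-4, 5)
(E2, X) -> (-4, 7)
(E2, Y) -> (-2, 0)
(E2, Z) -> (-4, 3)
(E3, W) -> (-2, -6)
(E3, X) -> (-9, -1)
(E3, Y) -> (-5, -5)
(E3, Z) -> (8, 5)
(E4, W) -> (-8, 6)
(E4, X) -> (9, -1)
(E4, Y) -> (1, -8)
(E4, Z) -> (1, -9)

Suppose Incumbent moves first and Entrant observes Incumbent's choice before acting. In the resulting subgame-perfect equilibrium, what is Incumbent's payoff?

8

Solve by backward induction (Incumbent leads).
- E1: BR = X, leader payoff -9.
- E2: BR = X, leader payoff -4.
- E3: BR = Z, leader payoff 8.
- E4: BR = W, leader payoff -8.
Among -9, -4, 8, -8, the best is 8 at E3. Subgame-perfect outcome: (E3, Z) with payoffs (8, 5).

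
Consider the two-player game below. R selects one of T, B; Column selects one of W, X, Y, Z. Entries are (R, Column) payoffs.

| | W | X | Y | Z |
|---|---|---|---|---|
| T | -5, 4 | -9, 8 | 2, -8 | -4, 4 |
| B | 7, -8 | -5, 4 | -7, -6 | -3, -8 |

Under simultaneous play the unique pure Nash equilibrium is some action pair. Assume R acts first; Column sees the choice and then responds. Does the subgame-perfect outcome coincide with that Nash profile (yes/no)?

yes

Work backward from Column's decision.
- T: BR = X, leader payoff -9.
- B: BR = X, leader payoff -5.
Maximizing over -9, -5, R chooses B. Subgame-perfect outcome: (B, X) with payoffs (-5, 4).
For the simultaneous game, intersect best replies.
R's best replies: W→B; X→B; Y→T; Z→B.
Column's best replies: T→X; B→X.
Only (B, X) has each player best-responding; Nash payoffs (-5, 4).
Sequential outcome (B, X) coincides with the Nash profile (B, X).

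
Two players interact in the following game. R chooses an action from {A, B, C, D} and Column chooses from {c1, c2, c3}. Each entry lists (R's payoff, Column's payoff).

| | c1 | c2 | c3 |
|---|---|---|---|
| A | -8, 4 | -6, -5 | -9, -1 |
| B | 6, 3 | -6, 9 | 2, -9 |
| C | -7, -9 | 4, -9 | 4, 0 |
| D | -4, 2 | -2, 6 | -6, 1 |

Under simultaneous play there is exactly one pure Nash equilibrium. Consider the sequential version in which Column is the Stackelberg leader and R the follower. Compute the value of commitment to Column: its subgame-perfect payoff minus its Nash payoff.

Solve by backward induction (Column leads).
- c1: BR = B, leader payoff 3.
- c2: BR = C, leader payoff -9.
- c3: BR = C, leader payoff 0.
Maximizing over 3, -9, 0, Column chooses c1. Subgame-perfect outcome: (B, c1) with payoffs (6, 3).
Under simultaneous play:
R's best replies: c1→B; c2→C; c3→C.
Column's best replies: A→c1; B→c2; C→c3; D→c2.
The unique mutual best reply is (C, c3), giving (4, 0).
Column's commitment gain: 3 − 0 = 3.

3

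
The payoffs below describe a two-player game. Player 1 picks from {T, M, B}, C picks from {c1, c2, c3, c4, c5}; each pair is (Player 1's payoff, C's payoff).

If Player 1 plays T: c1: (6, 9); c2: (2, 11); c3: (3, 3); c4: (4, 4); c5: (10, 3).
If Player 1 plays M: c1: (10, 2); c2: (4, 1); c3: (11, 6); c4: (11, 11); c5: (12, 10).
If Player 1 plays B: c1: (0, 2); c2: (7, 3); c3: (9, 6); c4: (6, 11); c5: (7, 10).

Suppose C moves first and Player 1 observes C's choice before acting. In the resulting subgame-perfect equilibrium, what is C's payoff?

Work backward from Player 1's decision.
- c1: BR = M, leader payoff 2.
- c2: BR = B, leader payoff 3.
- c3: BR = M, leader payoff 6.
- c4: BR = M, leader payoff 11.
- c5: BR = M, leader payoff 10.
Maximizing over 2, 3, 6, 11, 10, C chooses c4. Subgame-perfect outcome: (M, c4) with payoffs (11, 11).

11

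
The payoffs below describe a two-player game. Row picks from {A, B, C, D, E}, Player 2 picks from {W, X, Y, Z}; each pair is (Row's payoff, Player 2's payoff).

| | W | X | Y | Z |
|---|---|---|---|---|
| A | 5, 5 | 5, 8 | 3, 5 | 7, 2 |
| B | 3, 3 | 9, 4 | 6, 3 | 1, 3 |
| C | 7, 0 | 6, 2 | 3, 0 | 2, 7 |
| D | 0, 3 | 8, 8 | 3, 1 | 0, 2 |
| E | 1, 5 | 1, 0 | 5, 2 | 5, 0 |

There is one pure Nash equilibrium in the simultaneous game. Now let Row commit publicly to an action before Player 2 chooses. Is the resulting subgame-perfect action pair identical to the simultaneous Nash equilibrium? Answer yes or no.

yes

Backward induction with Row moving first.
- A: BR = X, leader payoff 5.
- B: BR = X, leader payoff 9.
- C: BR = Z, leader payoff 2.
- D: BR = X, leader payoff 8.
- E: BR = W, leader payoff 1.
Among 5, 9, 2, 8, 1, the best is 9 at B. Subgame-perfect outcome: (B, X) with payoffs (9, 4).
Under simultaneous play:
Row's best replies: W→C; X→B; Y→B; Z→A.
Player 2's best replies: A→X; B→X; C→Z; D→X; E→W.
Only (B, X) has each player best-responding; Nash payoffs (9, 4).
Sequential outcome (B, X) coincides with the Nash profile (B, X).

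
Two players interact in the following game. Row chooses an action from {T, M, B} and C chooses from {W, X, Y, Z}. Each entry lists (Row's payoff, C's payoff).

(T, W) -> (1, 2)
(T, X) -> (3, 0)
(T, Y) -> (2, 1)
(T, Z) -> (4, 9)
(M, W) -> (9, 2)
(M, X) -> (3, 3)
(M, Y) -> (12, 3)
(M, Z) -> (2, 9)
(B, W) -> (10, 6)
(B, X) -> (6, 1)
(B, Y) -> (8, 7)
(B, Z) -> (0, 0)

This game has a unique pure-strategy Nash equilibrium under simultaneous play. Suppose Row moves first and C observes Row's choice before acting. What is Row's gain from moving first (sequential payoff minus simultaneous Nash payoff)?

4

Work backward from C's decision.
- T: BR = Z, leader payoff 4.
- M: BR = Z, leader payoff 2.
- B: BR = Y, leader payoff 8.
Among 4, 2, 8, the best is 8 at B. Subgame-perfect outcome: (B, Y) with payoffs (8, 7).
For the simultaneous game, intersect best replies.
Row's best replies: W→B; X→B; Y→M; Z→T.
C's best replies: T→Z; M→Z; B→Y.
The unique mutual best reply is (T, Z), giving (4, 9).
Row's commitment gain: 8 − 4 = 4.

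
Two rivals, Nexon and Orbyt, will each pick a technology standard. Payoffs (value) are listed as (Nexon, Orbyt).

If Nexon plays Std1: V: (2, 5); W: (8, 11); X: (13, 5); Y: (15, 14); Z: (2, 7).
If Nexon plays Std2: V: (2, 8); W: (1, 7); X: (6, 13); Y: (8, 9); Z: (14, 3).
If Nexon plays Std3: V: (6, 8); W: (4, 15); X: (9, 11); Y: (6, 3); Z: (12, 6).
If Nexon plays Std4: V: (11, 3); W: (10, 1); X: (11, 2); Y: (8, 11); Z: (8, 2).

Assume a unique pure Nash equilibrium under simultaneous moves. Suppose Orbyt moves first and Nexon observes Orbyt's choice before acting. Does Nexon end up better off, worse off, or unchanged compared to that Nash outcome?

Backward induction with Orbyt moving first.
- V: BR = Std4, leader payoff 3.
- W: BR = Std4, leader payoff 1.
- X: BR = Std1, leader payoff 5.
- Y: BR = Std1, leader payoff 14.
- Z: BR = Std2, leader payoff 3.
Orbyt's induced payoffs are 3, 1, 5, 14, 3, so Orbyt commits to Y. Subgame-perfect outcome: (Std1, Y) with payoffs (15, 14).
Under simultaneous play:
Nexon's best replies: V→Std4; W→Std4; X→Std1; Y→Std1; Z→Std2.
Orbyt's best replies: Std1→Y; Std2→X; Std3→W; Std4→Y.
Only (Std1, Y) has each player best-responding; Nash payoffs (15, 14).
Nexon earns 15 sequentially versus 15 at the Nash outcome: unchanged.

unchanged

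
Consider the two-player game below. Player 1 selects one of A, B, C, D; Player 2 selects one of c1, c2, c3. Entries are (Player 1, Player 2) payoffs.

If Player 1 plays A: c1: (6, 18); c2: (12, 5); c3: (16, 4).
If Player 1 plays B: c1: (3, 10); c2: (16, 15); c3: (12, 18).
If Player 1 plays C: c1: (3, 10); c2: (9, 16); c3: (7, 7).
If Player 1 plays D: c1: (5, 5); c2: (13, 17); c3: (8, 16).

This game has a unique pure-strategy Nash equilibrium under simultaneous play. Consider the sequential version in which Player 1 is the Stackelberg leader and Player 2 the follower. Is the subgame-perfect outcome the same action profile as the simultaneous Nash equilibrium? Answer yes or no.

Solve by backward induction (Player 1 leads).
- A: Player 2 compares 18, 5, 4 and picks c1; Player 1 would get 6.
- B: Player 2 compares 10, 15, 18 and picks c3; Player 1 would get 12.
- C: Player 2 compares 10, 16, 7 and picks c2; Player 1 would get 9.
- D: Player 2 compares 5, 17, 16 and picks c2; Player 1 would get 13.
Among 6, 12, 9, 13, the best is 13 at D. Subgame-perfect outcome: (D, c2) with payoffs (13, 17).
Under simultaneous play:
Player 1's best replies: c1→A; c2→B; c3→A.
Player 2's best replies: A→c1; B→c3; C→c2; D→c2.
Only (A, c1) has each player best-responding; Nash payoffs (6, 18).
Sequential outcome (D, c2) differs from the Nash profile (A, c1).

no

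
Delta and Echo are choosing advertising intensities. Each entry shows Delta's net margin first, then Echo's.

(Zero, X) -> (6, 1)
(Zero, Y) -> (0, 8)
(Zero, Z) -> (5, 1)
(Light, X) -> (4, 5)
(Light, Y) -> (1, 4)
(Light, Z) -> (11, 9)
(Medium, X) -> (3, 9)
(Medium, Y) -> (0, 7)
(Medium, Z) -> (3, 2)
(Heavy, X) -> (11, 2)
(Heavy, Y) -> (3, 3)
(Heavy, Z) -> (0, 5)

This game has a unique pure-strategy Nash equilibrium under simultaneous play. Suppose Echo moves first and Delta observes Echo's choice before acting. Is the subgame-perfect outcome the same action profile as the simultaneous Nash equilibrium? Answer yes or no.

yes

Backward induction with Echo moving first.
- X: BR = Heavy, leader payoff 2.
- Y: BR = Heavy, leader payoff 3.
- Z: BR = Light, leader payoff 9.
Maximizing over 2, 3, 9, Echo chooses Z. Subgame-perfect outcome: (Light, Z) with payoffs (11, 9).
Now find the simultaneous Nash equilibrium.
Delta's best replies: X→Heavy; Y→Heavy; Z→Light.
Echo's best replies: Zero→Y; Light→Z; Medium→X; Heavy→Z.
Only (Light, Z) has each player best-responding; Nash payoffs (11, 9).
Sequential outcome (Light, Z) coincides with the Nash profile (Light, Z).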